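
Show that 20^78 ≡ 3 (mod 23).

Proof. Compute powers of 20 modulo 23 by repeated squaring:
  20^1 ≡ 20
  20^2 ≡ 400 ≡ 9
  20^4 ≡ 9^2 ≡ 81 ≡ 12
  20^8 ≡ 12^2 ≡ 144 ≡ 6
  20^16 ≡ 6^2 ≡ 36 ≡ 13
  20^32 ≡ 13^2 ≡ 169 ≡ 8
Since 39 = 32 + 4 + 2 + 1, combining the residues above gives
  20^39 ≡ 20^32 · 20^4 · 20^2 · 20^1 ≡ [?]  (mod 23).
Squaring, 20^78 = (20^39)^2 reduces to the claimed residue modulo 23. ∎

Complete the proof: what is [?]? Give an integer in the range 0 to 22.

7

20^32 · 20^4 · 20^2 · 20^1 ≡ 8 · 12 · 9 · 20 = 17280.
17280 mod 23 = 7, so 20^39 ≡ 7 (mod 23).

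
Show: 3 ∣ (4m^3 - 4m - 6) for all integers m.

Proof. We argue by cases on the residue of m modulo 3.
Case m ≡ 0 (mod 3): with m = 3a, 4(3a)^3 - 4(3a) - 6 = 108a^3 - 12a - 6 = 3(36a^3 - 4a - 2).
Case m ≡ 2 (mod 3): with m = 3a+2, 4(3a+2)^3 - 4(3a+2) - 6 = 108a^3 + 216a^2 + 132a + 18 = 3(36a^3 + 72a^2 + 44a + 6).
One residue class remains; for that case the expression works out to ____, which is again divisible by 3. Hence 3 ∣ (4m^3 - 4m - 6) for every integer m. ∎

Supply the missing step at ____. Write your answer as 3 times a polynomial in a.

The residues treated are {0, 2}, so the missing case is m ≡ 1 (mod 3); write m = 3a+1.
Then 4(3a+1)^3 - 4(3a+1) - 6 = 108a^3 + 108a^2 + 24a - 6 = 3(36a^3 + 36a^2 + 8a - 2).

3(36a^3 + 36a^2 + 8a - 2)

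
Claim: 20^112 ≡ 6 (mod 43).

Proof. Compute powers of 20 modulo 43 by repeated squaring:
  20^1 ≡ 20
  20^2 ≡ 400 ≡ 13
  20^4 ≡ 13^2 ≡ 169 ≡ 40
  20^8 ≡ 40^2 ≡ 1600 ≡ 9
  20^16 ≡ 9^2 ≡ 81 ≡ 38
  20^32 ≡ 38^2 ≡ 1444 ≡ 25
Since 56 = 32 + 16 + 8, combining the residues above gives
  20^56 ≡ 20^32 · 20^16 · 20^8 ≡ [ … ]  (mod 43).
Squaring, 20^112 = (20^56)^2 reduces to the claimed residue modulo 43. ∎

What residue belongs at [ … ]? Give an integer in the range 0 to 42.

Multiply the listed residues: 25 · 38 · 9 = 950 → 8550.
Reducing modulo 43: 8550 = 198·43 + 36, so 20^56 ≡ 36.

36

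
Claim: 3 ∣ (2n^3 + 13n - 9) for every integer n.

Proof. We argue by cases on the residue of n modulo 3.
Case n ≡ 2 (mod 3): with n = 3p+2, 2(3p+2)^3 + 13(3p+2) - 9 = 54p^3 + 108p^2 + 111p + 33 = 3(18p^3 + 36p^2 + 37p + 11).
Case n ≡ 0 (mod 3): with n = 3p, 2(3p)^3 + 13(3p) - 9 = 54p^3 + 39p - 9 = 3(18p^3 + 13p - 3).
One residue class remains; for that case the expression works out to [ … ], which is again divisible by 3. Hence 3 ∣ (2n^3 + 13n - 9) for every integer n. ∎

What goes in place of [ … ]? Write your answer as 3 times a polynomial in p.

Only n ≡ 1 (mod 3) is unaccounted for. Put n = 3p+1:
2(3p+1)^3 + 13(3p+1) - 9 expands to 54p^3 + 54p^2 + 57p + 6,
and factoring out 3 leaves 3(18p^3 + 18p^2 + 19p + 2).

3(18p^3 + 18p^2 + 19p + 2)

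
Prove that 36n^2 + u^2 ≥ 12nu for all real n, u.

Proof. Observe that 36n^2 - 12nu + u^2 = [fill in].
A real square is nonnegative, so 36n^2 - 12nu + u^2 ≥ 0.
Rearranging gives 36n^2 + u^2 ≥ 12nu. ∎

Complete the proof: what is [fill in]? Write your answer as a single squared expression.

The leading and trailing coefficients are 6^2 and 1^2, and 12 = 2·6·1, so the trinomial is (6n - u)^2.
Hence 36n^2 - 12nu + u^2 ≥ 0.

(6n - u)^2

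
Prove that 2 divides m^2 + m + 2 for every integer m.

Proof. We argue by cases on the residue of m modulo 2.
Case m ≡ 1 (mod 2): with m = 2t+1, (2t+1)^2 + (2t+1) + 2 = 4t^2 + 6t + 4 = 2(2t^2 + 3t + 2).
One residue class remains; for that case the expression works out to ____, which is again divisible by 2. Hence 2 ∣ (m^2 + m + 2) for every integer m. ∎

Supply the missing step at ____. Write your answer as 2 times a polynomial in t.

2(2t^2 + t + 1)

The residues treated are {1}, so the missing case is m ≡ 0 (mod 2); write m = 2t.
Then (2t)^2 + (2t) + 2 = 4t^2 + 2t + 2 = 2(2t^2 + t + 1).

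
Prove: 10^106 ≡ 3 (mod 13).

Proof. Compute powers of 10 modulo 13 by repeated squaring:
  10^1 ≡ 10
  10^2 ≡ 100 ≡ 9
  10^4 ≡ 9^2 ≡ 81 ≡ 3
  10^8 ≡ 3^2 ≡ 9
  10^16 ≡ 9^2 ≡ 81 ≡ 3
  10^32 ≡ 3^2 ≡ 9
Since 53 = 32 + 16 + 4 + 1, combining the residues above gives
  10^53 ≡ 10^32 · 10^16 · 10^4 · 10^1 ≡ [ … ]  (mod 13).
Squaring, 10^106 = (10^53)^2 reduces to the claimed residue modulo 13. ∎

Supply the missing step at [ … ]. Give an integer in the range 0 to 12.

4

Multiply the listed residues: 9 · 3 · 3 · 10 = 27 → 81 → 810.
Reducing modulo 13: 810 = 62·13 + 4, so 10^53 ≡ 4.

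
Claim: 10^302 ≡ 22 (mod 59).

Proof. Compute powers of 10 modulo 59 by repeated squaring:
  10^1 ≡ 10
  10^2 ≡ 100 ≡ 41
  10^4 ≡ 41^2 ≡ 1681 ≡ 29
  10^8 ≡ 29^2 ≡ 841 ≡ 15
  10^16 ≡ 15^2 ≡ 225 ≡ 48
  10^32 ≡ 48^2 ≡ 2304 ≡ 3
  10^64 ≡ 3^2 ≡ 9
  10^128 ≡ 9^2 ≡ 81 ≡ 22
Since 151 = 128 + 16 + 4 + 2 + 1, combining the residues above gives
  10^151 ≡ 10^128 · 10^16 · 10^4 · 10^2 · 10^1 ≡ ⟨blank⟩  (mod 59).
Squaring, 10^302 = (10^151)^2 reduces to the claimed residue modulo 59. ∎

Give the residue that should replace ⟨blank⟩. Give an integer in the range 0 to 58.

50

Multiply the listed residues: 22 · 48 · 29 · 41 · 10 = 1056 → 30624 → 1255584 → 12555840.
Reducing modulo 59: 12555840 = 212810·59 + 50, so 10^151 ≡ 50.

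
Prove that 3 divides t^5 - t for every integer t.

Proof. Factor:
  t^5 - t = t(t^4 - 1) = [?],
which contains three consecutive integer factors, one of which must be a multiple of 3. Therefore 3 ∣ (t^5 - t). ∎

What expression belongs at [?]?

t^4 - 1 = (t^2 - 1)(t^2 + 1), and t^2 - 1 = (t-1)(t+1).
So t(t^4 - 1) = (t - 1)t(t + 1)(t^2 + 1).

(t - 1)t(t + 1)(t^2 + 1)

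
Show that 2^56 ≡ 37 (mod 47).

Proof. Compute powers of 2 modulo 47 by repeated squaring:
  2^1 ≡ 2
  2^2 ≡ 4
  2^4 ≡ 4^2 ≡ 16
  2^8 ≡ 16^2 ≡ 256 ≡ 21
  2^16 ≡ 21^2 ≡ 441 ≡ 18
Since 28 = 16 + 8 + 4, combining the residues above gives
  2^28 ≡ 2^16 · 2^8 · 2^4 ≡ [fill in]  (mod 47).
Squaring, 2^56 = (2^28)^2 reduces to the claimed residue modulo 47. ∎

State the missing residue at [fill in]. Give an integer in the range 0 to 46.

Multiply the listed residues: 18 · 21 · 16 = 378 → 6048.
Reducing modulo 47: 6048 = 128·47 + 32, so 2^28 ≡ 32.

32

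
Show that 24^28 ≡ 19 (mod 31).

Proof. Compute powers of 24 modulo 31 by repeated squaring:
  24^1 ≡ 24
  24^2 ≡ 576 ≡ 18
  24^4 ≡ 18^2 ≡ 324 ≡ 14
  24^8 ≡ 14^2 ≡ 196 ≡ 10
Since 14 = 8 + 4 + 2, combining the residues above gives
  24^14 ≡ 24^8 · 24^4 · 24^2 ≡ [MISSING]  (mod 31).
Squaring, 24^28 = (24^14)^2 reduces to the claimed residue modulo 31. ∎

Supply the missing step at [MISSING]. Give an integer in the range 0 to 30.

9

Multiply the listed residues: 10 · 14 · 18 = 140 → 2520.
Reducing modulo 31: 2520 = 81·31 + 9, so 24^14 ≡ 9.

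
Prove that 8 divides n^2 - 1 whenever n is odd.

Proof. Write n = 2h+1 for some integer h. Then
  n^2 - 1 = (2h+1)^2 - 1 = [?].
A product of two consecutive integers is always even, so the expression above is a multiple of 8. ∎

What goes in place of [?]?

4h(h + 1)

(2h+1)^2 - 1 = 4h^2 + 4h + 1 - 1 = 4h^2 + 4h = 4h(h+1).
Since h and h+1 are consecutive, h(h+1) is even, and 4·(even) is a multiple of 8.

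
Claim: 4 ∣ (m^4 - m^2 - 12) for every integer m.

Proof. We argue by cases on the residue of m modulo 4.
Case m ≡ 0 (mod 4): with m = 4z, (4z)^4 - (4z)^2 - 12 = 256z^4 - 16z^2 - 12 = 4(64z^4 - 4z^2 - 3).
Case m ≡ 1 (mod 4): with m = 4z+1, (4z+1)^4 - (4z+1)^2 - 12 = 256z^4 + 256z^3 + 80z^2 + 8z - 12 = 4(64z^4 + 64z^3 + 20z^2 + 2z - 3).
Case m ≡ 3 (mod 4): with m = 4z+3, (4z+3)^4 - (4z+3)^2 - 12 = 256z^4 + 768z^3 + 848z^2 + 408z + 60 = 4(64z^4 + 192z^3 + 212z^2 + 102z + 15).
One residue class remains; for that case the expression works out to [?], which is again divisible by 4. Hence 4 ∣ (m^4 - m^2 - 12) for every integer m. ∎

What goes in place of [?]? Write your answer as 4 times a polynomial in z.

The residues treated are {0, 1, 3}, so the missing case is m ≡ 2 (mod 4); write m = 4z+2.
Then (4z+2)^4 - (4z+2)^2 - 12 = 256z^4 + 512z^3 + 368z^2 + 112z = 4(64z^4 + 128z^3 + 92z^2 + 28z).

4(64z^4 + 128z^3 + 92z^2 + 28z)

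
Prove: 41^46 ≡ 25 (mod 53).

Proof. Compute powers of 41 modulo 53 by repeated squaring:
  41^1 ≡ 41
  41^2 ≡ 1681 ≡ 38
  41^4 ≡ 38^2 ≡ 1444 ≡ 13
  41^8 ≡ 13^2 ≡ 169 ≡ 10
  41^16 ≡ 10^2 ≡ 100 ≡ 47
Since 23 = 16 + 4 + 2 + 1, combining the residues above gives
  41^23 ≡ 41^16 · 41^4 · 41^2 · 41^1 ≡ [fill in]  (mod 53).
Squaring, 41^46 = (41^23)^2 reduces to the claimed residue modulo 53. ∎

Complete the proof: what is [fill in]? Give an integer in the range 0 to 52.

41^16 · 41^4 · 41^2 · 41^1 ≡ 47 · 13 · 38 · 41 = 951938.
951938 mod 53 = 5, so 41^23 ≡ 5 (mod 53).

5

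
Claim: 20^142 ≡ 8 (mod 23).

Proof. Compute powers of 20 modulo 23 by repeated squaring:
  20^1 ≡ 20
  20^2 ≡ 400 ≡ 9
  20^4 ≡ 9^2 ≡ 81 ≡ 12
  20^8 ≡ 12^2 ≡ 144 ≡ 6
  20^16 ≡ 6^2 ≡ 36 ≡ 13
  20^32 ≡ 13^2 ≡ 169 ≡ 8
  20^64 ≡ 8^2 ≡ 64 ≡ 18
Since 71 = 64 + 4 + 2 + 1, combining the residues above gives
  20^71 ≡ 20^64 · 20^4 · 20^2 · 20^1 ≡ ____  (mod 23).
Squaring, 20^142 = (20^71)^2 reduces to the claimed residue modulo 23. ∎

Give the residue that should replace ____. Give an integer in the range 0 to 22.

20^64 · 20^4 · 20^2 · 20^1 ≡ 18 · 12 · 9 · 20 = 38880.
38880 mod 23 = 10, so 20^71 ≡ 10 (mod 23).

10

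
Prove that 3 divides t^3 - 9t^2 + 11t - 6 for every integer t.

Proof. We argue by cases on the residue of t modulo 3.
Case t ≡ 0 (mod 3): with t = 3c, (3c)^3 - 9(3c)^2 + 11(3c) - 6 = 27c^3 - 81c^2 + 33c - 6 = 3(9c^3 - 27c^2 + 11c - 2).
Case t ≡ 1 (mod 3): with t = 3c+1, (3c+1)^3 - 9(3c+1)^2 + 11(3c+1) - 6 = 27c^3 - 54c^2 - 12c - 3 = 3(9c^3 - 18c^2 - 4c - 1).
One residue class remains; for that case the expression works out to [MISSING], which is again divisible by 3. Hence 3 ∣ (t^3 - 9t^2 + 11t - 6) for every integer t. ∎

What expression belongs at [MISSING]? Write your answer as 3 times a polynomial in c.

Only t ≡ 2 (mod 3) is unaccounted for. Put t = 3c+2:
(3c+2)^3 - 9(3c+2)^2 + 11(3c+2) - 6 expands to 27c^3 - 27c^2 - 39c - 12,
and factoring out 3 leaves 3(9c^3 - 9c^2 - 13c - 4).

3(9c^3 - 9c^2 - 13c - 4)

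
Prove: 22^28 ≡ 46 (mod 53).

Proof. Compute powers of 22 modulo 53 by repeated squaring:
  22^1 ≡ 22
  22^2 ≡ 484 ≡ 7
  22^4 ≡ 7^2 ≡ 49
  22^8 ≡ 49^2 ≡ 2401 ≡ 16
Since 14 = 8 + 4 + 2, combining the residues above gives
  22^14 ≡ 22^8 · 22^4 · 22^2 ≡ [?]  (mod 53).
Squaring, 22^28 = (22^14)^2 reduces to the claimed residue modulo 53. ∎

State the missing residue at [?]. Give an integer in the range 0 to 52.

Multiply the listed residues: 16 · 49 · 7 = 784 → 5488.
Reducing modulo 53: 5488 = 103·53 + 29, so 22^14 ≡ 29.

29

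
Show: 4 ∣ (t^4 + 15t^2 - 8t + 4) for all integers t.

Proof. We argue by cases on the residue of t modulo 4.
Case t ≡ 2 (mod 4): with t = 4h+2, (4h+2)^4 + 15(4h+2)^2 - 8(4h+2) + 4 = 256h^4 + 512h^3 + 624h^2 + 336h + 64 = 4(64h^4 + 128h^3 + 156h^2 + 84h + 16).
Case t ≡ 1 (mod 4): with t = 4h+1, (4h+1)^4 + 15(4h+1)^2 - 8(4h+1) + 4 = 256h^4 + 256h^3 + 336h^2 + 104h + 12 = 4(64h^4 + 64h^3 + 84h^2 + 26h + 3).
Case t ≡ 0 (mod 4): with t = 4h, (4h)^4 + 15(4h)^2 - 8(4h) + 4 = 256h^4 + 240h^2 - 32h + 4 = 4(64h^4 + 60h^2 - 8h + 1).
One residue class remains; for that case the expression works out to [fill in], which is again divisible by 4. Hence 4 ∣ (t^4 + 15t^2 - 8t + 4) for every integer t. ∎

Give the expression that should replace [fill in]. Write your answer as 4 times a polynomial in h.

Only t ≡ 3 (mod 4) is unaccounted for. Put t = 4h+3:
(4h+3)^4 + 15(4h+3)^2 - 8(4h+3) + 4 expands to 256h^4 + 768h^3 + 1104h^2 + 760h + 196,
and factoring out 4 leaves 4(64h^4 + 192h^3 + 276h^2 + 190h + 49).

4(64h^4 + 192h^3 + 276h^2 + 190h + 49)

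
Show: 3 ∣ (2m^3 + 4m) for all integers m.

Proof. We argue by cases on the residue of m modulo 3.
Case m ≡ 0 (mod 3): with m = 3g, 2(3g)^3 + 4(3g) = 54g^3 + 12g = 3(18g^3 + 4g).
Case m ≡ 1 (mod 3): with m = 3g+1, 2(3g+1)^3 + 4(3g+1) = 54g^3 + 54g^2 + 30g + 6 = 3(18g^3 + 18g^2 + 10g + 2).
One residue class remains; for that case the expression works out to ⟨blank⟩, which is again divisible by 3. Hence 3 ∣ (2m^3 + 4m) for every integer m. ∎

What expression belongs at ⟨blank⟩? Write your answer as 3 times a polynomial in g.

The residues treated are {0, 1}, so the missing case is m ≡ 2 (mod 3); write m = 3g+2.
Then 2(3g+2)^3 + 4(3g+2) = 54g^3 + 108g^2 + 84g + 24 = 3(18g^3 + 36g^2 + 28g + 8).

3(18g^3 + 36g^2 + 28g + 8)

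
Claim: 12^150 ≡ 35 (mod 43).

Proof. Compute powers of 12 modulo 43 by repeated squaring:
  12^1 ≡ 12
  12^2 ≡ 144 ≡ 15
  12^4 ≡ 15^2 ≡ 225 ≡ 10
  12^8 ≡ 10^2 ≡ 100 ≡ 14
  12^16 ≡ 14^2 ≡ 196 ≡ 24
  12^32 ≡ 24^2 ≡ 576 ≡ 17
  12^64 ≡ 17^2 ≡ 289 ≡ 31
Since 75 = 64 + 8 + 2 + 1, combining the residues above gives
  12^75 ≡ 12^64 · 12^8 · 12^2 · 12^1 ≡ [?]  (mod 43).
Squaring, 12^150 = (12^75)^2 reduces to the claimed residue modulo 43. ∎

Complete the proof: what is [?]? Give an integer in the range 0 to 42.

12^64 · 12^8 · 12^2 · 12^1 ≡ 31 · 14 · 15 · 12 = 78120.
78120 mod 43 = 32, so 12^75 ≡ 32 (mod 43).

32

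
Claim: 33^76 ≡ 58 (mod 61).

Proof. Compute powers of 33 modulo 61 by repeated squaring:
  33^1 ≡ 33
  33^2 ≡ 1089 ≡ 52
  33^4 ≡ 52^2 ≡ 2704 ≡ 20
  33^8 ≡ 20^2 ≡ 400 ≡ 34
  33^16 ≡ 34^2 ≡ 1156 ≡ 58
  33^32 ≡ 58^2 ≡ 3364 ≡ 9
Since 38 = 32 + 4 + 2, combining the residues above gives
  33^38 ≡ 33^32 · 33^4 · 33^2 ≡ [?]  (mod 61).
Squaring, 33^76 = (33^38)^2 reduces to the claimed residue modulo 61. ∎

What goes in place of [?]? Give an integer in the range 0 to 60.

27

33^32 · 33^4 · 33^2 ≡ 9 · 20 · 52 = 9360.
9360 mod 61 = 27, so 33^38 ≡ 27 (mod 61).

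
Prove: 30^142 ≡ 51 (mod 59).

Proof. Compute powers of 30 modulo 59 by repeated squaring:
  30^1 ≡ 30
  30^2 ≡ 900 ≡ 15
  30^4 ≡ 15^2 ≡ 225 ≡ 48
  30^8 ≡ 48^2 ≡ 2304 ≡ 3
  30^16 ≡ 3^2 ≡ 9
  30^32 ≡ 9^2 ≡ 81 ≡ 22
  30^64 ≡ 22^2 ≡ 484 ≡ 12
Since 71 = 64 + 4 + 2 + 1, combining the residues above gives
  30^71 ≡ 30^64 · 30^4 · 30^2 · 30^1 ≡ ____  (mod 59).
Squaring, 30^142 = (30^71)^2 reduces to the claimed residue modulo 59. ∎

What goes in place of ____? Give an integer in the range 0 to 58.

13

30^64 · 30^4 · 30^2 · 30^1 ≡ 12 · 48 · 15 · 30 = 259200.
259200 mod 59 = 13, so 30^71 ≡ 13 (mod 59).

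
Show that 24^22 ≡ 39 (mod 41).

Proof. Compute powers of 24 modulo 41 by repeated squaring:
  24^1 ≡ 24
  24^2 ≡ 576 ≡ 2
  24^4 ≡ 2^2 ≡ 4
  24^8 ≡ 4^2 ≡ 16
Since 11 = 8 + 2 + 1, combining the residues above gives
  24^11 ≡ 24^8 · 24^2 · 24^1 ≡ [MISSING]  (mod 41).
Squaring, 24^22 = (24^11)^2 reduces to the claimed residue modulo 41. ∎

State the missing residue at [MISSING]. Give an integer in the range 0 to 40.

Multiply the listed residues: 16 · 2 · 24 = 32 → 768.
Reducing modulo 41: 768 = 18·41 + 30, so 24^11 ≡ 30.

30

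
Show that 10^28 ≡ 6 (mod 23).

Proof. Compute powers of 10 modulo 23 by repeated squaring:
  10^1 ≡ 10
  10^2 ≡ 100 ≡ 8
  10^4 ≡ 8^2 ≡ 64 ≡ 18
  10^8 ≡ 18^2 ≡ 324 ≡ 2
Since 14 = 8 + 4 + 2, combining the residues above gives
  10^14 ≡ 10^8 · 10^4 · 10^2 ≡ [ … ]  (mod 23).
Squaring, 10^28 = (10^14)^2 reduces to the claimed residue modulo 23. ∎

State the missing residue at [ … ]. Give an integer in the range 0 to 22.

10^8 · 10^4 · 10^2 ≡ 2 · 18 · 8 = 288.
288 mod 23 = 12, so 10^14 ≡ 12 (mod 23).

12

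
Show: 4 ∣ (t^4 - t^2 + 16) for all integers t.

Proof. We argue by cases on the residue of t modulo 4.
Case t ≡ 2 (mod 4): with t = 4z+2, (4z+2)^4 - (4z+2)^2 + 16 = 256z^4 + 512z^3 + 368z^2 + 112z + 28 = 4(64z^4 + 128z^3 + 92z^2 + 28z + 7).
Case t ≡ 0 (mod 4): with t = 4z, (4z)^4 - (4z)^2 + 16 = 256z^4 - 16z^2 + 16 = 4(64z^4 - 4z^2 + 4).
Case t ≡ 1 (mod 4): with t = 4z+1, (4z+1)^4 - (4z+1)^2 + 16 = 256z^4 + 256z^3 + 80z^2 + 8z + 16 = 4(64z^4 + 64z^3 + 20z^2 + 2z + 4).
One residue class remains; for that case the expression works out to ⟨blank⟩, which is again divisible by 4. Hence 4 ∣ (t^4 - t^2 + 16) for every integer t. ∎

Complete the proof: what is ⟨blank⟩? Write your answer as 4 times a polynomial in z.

Only t ≡ 3 (mod 4) is unaccounted for. Put t = 4z+3:
(4z+3)^4 - (4z+3)^2 + 16 expands to 256z^4 + 768z^3 + 848z^2 + 408z + 88,
and factoring out 4 leaves 4(64z^4 + 192z^3 + 212z^2 + 102z + 22).

4(64z^4 + 192z^3 + 212z^2 + 102z + 22)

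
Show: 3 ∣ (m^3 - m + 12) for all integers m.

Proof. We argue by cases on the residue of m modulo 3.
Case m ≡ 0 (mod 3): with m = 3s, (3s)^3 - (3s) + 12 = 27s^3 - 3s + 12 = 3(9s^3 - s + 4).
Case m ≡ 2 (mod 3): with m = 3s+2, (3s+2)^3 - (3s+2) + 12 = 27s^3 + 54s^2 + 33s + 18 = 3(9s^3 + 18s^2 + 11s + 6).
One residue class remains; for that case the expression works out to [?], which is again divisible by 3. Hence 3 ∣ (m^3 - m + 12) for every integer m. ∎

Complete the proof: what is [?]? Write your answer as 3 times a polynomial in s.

Only m ≡ 1 (mod 3) is unaccounted for. Put m = 3s+1:
(3s+1)^3 - (3s+1) + 12 expands to 27s^3 + 27s^2 + 6s + 12,
and factoring out 3 leaves 3(9s^3 + 9s^2 + 2s + 4).

3(9s^3 + 9s^2 + 2s + 4)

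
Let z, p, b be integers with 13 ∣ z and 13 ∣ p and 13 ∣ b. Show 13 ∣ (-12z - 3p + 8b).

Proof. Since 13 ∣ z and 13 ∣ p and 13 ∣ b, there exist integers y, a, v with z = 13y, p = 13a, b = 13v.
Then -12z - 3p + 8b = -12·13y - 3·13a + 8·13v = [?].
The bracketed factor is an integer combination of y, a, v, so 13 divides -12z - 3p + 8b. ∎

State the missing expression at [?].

Each term has a factor of 13: -12·13y - 3·13a + 8·13v = 13·(-3a + 8v - 12y).
Since -3a + 8v - 12y is an integer, 13 ∣ (-12z - 3p + 8b).

13(-3a + 8v - 12y)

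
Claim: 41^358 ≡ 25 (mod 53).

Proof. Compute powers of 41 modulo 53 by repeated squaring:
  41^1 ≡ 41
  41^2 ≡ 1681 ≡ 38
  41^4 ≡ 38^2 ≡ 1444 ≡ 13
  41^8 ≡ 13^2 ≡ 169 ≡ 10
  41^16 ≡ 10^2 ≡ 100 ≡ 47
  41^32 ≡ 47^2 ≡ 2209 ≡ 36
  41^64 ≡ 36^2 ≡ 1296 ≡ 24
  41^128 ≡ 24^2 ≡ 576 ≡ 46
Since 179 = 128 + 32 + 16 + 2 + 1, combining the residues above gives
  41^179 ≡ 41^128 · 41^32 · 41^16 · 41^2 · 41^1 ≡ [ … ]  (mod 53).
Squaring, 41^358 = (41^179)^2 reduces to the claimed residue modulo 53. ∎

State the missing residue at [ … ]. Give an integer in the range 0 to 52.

5

41^128 · 41^32 · 41^16 · 41^2 · 41^1 ≡ 46 · 36 · 47 · 38 · 41 = 121262256.
121262256 mod 53 = 5, so 41^179 ≡ 5 (mod 53).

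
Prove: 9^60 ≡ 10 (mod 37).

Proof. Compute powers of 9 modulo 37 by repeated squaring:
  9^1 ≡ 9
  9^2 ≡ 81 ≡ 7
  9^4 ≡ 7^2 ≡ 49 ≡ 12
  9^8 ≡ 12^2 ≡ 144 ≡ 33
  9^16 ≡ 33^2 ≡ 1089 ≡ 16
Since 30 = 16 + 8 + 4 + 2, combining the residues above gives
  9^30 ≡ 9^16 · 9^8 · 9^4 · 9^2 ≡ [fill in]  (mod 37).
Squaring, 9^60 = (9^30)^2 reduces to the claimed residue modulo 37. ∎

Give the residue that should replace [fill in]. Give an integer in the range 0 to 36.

26

9^16 · 9^8 · 9^4 · 9^2 ≡ 16 · 33 · 12 · 7 = 44352.
44352 mod 37 = 26, so 9^30 ≡ 26 (mod 37).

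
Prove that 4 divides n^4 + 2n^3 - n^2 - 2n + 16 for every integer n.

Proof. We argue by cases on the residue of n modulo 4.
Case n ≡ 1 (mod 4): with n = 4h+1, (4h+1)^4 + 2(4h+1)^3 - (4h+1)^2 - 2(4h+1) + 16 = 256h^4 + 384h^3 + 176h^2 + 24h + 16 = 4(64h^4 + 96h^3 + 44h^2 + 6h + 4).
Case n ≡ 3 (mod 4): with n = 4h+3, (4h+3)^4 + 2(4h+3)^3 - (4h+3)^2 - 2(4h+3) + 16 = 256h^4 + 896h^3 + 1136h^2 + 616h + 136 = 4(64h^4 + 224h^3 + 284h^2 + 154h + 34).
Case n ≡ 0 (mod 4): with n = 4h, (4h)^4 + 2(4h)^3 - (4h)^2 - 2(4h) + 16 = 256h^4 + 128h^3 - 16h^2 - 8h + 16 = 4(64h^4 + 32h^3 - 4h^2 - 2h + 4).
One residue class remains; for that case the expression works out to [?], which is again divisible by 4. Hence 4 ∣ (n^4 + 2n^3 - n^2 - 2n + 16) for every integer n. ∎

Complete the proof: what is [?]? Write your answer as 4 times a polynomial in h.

4(64h^4 + 160h^3 + 140h^2 + 50h + 10)

Only n ≡ 2 (mod 4) is unaccounted for. Put n = 4h+2:
(4h+2)^4 + 2(4h+2)^3 - (4h+2)^2 - 2(4h+2) + 16 expands to 256h^4 + 640h^3 + 560h^2 + 200h + 40,
and factoring out 4 leaves 4(64h^4 + 160h^3 + 140h^2 + 50h + 10).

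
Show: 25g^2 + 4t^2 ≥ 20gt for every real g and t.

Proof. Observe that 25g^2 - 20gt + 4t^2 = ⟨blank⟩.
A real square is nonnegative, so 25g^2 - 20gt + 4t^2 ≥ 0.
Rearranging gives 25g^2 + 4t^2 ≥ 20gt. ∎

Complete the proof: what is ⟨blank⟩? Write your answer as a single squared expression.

The leading and trailing coefficients are 5^2 and 2^2, and 20 = 2·5·2, so the trinomial is (5g - 2t)^2.
Hence 25g^2 - 20gt + 4t^2 ≥ 0.

(5g - 2t)^2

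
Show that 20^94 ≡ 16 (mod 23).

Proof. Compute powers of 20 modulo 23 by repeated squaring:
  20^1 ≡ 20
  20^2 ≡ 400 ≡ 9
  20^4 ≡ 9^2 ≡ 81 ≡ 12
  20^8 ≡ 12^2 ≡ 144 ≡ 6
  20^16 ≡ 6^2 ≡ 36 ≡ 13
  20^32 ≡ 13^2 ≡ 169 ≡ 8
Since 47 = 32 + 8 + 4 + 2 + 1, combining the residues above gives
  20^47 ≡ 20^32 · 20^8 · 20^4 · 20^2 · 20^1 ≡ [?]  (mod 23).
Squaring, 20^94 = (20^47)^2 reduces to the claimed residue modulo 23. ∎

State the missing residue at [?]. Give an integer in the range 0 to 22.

20^32 · 20^8 · 20^4 · 20^2 · 20^1 ≡ 8 · 6 · 12 · 9 · 20 = 103680.
103680 mod 23 = 19, so 20^47 ≡ 19 (mod 23).

19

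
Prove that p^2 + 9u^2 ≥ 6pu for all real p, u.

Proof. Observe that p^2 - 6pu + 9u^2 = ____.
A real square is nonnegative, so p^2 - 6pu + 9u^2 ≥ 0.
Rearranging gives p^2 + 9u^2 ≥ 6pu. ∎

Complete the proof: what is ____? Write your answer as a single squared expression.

(p - 3u)^2

p^2 - 6pu + 9u^2 is a perfect-square trinomial: the outer terms are (p)^2 and (3u)^2, and the cross term is -2·p·3u.
So p^2 - 6pu + 9u^2 = (p - 3u)^2 ≥ 0.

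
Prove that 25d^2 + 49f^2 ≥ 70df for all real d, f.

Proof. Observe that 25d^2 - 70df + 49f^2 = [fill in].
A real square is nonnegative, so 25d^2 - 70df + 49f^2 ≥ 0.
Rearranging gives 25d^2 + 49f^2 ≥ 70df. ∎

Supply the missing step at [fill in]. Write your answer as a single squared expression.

The leading and trailing coefficients are 5^2 and 7^2, and 70 = 2·5·7, so the trinomial is (5d - 7f)^2.
Hence 25d^2 - 70df + 49f^2 ≥ 0.

(5d - 7f)^2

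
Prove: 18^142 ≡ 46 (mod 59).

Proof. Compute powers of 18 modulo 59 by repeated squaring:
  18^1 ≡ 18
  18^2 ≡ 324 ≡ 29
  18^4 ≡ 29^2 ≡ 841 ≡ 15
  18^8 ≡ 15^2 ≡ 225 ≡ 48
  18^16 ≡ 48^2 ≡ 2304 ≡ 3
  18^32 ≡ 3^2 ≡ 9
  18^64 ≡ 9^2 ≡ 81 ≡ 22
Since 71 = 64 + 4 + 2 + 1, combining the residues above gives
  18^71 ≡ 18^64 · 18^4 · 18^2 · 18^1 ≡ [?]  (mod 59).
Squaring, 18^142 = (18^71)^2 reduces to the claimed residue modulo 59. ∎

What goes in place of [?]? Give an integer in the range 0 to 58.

Multiply the listed residues: 22 · 15 · 29 · 18 = 330 → 9570 → 172260.
Reducing modulo 59: 172260 = 2919·59 + 39, so 18^71 ≡ 39.

39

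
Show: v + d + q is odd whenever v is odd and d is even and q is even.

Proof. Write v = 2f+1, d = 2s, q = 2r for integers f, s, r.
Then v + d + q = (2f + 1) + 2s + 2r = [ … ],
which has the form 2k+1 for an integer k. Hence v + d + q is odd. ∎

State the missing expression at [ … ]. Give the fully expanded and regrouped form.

2(f + r + s) + 1

Expanding: (2f + 1) + 2s + 2r = 2f + 2r + 2s + 1.
Every term except the constant is even, so this is 2(f + r + s) + 1,
and f + r + s ∈ ℤ gives the required form.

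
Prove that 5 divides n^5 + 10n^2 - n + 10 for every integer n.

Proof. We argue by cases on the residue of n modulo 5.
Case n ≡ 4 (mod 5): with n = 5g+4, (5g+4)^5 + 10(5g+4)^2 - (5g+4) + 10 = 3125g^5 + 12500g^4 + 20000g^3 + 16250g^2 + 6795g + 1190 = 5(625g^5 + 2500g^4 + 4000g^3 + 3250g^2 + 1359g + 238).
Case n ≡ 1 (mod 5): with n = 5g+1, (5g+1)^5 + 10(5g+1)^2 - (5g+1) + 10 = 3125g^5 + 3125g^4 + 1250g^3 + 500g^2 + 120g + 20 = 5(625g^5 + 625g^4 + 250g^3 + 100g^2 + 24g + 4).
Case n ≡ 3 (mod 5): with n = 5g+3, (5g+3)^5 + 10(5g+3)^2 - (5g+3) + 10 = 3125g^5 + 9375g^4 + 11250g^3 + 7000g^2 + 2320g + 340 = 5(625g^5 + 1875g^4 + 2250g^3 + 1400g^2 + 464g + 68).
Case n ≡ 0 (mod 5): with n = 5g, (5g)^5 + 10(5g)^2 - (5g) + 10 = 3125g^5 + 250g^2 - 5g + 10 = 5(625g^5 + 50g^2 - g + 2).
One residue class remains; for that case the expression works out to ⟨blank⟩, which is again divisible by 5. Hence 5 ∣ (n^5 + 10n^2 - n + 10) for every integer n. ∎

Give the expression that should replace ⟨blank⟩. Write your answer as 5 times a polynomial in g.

The residues treated are {4, 1, 3, 0}, so the missing case is n ≡ 2 (mod 5); write n = 5g+2.
Then (5g+2)^5 + 10(5g+2)^2 - (5g+2) + 10 = 3125g^5 + 6250g^4 + 5000g^3 + 2250g^2 + 595g + 80 = 5(625g^5 + 1250g^4 + 1000g^3 + 450g^2 + 119g + 16).

5(625g^5 + 1250g^4 + 1000g^3 + 450g^2 + 119g + 16)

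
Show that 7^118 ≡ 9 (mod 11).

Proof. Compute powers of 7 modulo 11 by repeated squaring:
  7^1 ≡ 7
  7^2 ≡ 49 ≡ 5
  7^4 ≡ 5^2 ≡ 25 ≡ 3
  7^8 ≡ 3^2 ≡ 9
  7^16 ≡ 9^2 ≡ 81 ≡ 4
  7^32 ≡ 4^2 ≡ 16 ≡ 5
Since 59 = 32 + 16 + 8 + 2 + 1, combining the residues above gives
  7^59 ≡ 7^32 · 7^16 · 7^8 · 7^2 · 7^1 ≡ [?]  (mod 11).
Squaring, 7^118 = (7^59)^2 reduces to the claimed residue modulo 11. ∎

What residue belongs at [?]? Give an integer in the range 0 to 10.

Multiply the listed residues: 5 · 4 · 9 · 5 · 7 = 20 → 180 → 900 → 6300.
Reducing modulo 11: 6300 = 572·11 + 8, so 7^59 ≡ 8.

8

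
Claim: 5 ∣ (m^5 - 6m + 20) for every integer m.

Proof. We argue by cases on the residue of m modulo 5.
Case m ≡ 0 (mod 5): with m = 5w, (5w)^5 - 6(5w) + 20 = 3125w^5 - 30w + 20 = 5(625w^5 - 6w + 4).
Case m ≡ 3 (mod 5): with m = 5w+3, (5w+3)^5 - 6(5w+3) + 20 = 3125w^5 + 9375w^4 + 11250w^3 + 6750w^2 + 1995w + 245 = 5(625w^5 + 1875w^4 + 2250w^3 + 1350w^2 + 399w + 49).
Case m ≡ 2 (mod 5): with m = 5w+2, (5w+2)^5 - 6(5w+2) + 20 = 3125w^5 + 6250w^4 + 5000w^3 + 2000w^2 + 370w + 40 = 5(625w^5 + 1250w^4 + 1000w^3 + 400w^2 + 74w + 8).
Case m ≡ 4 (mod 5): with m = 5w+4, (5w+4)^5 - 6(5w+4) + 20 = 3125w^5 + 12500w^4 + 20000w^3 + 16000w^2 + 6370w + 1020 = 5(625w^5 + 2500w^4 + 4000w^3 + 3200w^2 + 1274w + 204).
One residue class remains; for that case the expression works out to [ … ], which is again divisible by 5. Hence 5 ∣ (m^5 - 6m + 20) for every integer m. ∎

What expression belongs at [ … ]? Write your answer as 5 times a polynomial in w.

The residues treated are {0, 3, 2, 4}, so the missing case is m ≡ 1 (mod 5); write m = 5w+1.
Then (5w+1)^5 - 6(5w+1) + 20 = 3125w^5 + 3125w^4 + 1250w^3 + 250w^2 - 5w + 15 = 5(625w^5 + 625w^4 + 250w^3 + 50w^2 - w + 3).

5(625w^5 + 625w^4 + 250w^3 + 50w^2 - w + 3)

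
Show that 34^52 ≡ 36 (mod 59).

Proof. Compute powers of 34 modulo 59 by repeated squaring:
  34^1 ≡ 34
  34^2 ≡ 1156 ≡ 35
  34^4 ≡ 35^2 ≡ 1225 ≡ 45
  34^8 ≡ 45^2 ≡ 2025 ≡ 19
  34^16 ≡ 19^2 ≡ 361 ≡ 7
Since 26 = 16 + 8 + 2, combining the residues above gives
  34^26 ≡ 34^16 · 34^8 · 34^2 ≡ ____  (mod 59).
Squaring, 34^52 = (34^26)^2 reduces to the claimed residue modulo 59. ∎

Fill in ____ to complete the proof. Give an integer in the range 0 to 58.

Multiply the listed residues: 7 · 19 · 35 = 133 → 4655.
Reducing modulo 59: 4655 = 78·59 + 53, so 34^26 ≡ 53.

53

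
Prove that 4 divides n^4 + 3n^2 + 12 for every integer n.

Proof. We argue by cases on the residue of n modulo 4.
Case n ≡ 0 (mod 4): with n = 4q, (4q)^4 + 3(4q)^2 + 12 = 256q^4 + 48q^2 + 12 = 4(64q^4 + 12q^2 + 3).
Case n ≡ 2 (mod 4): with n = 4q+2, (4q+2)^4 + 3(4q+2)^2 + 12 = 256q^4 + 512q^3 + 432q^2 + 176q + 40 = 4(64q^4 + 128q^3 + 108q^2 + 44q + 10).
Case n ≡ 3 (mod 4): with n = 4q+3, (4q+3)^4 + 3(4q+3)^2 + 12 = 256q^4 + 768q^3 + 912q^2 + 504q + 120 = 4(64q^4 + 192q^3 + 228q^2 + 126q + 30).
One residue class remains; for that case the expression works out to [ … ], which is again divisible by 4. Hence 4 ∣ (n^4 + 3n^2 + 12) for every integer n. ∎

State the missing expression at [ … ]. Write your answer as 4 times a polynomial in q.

4(64q^4 + 64q^3 + 36q^2 + 10q + 4)

The residues treated are {0, 2, 3}, so the missing case is n ≡ 1 (mod 4); write n = 4q+1.
Then (4q+1)^4 + 3(4q+1)^2 + 12 = 256q^4 + 256q^3 + 144q^2 + 40q + 16 = 4(64q^4 + 64q^3 + 36q^2 + 10q + 4).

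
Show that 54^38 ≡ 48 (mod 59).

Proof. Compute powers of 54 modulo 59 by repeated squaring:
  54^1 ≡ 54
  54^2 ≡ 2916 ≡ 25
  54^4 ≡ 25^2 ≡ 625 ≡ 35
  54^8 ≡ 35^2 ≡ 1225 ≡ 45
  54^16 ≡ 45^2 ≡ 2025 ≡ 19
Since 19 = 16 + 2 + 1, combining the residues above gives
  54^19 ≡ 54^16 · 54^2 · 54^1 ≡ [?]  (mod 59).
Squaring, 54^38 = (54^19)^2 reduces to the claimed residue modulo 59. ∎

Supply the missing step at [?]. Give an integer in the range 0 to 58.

Multiply the listed residues: 19 · 25 · 54 = 475 → 25650.
Reducing modulo 59: 25650 = 434·59 + 44, so 54^19 ≡ 44.

44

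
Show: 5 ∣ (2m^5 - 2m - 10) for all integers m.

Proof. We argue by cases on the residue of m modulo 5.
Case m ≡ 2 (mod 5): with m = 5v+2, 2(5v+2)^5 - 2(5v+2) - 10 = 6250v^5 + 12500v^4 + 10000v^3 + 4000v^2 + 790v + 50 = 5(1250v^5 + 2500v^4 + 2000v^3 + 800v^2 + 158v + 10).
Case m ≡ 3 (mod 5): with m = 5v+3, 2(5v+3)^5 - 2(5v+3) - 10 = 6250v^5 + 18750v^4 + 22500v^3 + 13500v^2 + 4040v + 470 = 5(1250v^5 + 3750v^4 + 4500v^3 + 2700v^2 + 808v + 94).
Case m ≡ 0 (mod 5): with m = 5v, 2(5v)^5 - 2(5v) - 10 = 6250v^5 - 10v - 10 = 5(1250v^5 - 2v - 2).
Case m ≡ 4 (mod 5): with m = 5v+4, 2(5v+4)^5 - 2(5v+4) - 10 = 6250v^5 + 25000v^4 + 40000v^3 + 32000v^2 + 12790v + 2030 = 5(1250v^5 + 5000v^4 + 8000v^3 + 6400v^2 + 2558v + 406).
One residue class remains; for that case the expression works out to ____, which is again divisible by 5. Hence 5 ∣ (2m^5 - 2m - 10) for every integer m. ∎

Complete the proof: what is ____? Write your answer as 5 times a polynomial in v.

The residues treated are {2, 3, 0, 4}, so the missing case is m ≡ 1 (mod 5); write m = 5v+1.
Then 2(5v+1)^5 - 2(5v+1) - 10 = 6250v^5 + 6250v^4 + 2500v^3 + 500v^2 + 40v - 10 = 5(1250v^5 + 1250v^4 + 500v^3 + 100v^2 + 8v - 2).

5(1250v^5 + 1250v^4 + 500v^3 + 100v^2 + 8v - 2)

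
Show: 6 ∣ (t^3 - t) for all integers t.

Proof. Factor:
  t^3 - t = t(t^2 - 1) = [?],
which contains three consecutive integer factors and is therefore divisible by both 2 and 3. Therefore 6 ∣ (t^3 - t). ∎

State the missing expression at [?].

t(t^2 - 1) = t(t - 1)(t + 1) = (t - 1)t(t + 1).
These three factors are consecutive integers, so their product is divisible by 6.

(t - 1)t(t + 1)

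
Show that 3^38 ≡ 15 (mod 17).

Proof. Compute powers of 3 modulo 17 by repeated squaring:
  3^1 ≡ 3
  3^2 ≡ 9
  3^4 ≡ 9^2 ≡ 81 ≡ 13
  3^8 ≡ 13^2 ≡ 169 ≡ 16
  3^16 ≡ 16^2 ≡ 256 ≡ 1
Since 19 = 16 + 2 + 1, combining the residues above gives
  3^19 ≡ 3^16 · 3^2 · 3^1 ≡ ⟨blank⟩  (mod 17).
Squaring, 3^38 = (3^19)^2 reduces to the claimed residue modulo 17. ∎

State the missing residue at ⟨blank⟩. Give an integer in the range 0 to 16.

10

3^16 · 3^2 · 3^1 ≡ 1 · 9 · 3 = 27.
27 mod 17 = 10, so 3^19 ≡ 10 (mod 17).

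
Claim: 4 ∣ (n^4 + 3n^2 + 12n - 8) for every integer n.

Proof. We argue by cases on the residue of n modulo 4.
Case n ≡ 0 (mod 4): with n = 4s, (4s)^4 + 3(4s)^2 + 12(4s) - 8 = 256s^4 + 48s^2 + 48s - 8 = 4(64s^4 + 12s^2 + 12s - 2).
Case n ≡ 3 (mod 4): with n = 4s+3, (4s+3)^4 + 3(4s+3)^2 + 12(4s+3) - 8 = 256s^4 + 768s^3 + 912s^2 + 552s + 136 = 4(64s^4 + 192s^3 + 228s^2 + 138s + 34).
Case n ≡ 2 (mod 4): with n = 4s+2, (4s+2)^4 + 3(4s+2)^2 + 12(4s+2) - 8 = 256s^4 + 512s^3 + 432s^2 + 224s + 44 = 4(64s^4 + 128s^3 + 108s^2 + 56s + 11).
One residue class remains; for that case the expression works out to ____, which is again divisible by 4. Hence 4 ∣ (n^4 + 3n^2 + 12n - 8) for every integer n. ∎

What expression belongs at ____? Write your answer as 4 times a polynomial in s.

4(64s^4 + 64s^3 + 36s^2 + 22s + 2)

The residues treated are {0, 3, 2}, so the missing case is n ≡ 1 (mod 4); write n = 4s+1.
Then (4s+1)^4 + 3(4s+1)^2 + 12(4s+1) - 8 = 256s^4 + 256s^3 + 144s^2 + 88s + 8 = 4(64s^4 + 64s^3 + 36s^2 + 22s + 2).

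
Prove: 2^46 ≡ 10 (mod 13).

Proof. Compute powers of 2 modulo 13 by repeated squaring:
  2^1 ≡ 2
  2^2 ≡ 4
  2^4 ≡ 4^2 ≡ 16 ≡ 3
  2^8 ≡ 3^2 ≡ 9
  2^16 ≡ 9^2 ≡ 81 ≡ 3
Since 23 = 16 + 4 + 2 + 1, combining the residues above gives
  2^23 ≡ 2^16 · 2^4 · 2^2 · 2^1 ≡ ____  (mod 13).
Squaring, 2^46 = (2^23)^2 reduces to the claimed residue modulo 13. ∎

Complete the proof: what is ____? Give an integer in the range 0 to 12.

7

Multiply the listed residues: 3 · 3 · 4 · 2 = 9 → 36 → 72.
Reducing modulo 13: 72 = 5·13 + 7, so 2^23 ≡ 7.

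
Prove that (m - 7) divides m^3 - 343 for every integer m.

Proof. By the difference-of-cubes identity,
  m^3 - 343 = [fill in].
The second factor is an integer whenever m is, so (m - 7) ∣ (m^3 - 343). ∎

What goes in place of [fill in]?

a^3 - b^3 = (a - b)(a^2 + ab + b^2). With a = m, b = 7:
m^3 - 343 = (m - 7)(m^2 + 7m + 49).

(m - 7)(m^2 + 7m + 49)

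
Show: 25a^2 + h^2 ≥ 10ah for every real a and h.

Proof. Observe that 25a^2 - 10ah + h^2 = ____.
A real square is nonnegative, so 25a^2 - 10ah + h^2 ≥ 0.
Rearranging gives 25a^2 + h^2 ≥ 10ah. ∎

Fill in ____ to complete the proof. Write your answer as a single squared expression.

25a^2 - 10ah + h^2 is a perfect-square trinomial: the outer terms are (5a)^2 and (h)^2, and the cross term is -2·5a·h.
So 25a^2 - 10ah + h^2 = (5a - h)^2 ≥ 0.

(5a - h)^2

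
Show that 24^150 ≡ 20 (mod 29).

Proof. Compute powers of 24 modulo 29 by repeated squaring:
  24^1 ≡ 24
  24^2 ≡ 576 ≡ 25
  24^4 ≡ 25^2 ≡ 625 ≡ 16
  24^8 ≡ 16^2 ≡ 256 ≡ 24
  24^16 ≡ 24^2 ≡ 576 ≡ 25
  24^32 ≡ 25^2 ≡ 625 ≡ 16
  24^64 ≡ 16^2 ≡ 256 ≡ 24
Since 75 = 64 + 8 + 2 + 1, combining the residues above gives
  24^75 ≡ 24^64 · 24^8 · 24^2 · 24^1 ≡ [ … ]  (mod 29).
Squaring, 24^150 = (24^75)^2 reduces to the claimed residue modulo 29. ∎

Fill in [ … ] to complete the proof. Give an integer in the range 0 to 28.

7

24^64 · 24^8 · 24^2 · 24^1 ≡ 24 · 24 · 25 · 24 = 345600.
345600 mod 29 = 7, so 24^75 ≡ 7 (mod 29).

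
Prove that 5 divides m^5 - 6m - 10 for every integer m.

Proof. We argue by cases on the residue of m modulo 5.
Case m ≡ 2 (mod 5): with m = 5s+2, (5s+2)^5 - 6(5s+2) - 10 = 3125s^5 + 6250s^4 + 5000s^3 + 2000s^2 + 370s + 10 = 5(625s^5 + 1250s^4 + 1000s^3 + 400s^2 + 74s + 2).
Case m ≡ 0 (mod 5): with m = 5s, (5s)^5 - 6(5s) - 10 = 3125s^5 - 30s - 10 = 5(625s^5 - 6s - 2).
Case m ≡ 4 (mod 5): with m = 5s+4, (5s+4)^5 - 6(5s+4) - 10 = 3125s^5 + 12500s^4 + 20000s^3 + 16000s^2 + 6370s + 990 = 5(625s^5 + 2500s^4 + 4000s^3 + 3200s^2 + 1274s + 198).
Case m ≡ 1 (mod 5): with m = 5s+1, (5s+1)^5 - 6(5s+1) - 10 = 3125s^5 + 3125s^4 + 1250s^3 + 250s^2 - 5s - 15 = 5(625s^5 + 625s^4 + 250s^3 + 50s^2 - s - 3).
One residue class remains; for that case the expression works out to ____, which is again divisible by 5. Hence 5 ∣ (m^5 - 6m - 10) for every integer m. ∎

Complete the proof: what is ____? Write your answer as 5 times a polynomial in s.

The residues treated are {2, 0, 4, 1}, so the missing case is m ≡ 3 (mod 5); write m = 5s+3.
Then (5s+3)^5 - 6(5s+3) - 10 = 3125s^5 + 9375s^4 + 11250s^3 + 6750s^2 + 1995s + 215 = 5(625s^5 + 1875s^4 + 2250s^3 + 1350s^2 + 399s + 43).

5(625s^5 + 1875s^4 + 2250s^3 + 1350s^2 + 399s + 43)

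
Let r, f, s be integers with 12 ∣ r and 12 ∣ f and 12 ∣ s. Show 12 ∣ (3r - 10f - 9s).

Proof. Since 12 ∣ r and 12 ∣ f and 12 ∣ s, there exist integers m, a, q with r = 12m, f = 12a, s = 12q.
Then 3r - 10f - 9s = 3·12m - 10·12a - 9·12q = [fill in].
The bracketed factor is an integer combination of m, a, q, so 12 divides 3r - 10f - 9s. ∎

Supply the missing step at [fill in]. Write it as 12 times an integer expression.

Each term has a factor of 12: 3·12m - 10·12a - 9·12q = 12·(-10a + 3m - 9q).
Since -10a + 3m - 9q is an integer, 12 ∣ (3r - 10f - 9s).

12(-10a + 3m - 9q)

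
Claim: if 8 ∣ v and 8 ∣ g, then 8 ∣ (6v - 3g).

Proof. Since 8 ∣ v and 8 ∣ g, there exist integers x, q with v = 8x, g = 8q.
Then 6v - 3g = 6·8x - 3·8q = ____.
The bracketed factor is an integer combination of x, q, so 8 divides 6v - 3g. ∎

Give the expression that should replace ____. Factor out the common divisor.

8(-3q + 6x)

Each term has a factor of 8: 6·8x - 3·8q = 8·(-3q + 6x).
Since -3q + 6x is an integer, 8 ∣ (6v - 3g).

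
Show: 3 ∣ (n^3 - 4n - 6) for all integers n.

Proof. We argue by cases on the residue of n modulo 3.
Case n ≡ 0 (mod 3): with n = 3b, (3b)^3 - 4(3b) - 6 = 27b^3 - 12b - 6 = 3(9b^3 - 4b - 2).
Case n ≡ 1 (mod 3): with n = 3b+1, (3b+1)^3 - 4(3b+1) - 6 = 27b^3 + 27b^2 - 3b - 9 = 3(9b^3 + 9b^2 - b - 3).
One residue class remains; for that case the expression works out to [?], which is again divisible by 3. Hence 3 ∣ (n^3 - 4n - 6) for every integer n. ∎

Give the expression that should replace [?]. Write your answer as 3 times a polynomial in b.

3(9b^3 + 18b^2 + 8b - 2)

Only n ≡ 2 (mod 3) is unaccounted for. Put n = 3b+2:
(3b+2)^3 - 4(3b+2) - 6 expands to 27b^3 + 54b^2 + 24b - 6,
and factoring out 3 leaves 3(9b^3 + 18b^2 + 8b - 2).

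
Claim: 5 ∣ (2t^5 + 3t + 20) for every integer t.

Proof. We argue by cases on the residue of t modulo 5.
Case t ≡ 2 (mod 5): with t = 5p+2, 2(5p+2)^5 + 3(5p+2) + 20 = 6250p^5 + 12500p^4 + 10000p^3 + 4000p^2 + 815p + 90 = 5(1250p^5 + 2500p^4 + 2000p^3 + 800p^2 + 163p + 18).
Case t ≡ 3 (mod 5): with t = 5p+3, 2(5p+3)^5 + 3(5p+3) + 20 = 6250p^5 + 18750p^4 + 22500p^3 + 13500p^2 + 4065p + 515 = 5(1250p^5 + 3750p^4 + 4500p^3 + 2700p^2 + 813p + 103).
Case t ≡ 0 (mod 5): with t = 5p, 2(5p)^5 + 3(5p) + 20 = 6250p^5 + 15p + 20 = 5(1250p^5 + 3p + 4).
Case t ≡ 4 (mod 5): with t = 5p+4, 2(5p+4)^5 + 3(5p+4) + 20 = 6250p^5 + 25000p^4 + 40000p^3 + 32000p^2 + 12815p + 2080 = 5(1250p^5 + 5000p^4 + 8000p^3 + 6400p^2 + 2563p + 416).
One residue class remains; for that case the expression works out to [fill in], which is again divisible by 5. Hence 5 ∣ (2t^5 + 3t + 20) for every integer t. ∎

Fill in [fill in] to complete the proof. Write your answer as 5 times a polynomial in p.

The residues treated are {2, 3, 0, 4}, so the missing case is t ≡ 1 (mod 5); write t = 5p+1.
Then 2(5p+1)^5 + 3(5p+1) + 20 = 6250p^5 + 6250p^4 + 2500p^3 + 500p^2 + 65p + 25 = 5(1250p^5 + 1250p^4 + 500p^3 + 100p^2 + 13p + 5).

5(1250p^5 + 1250p^4 + 500p^3 + 100p^2 + 13p + 5)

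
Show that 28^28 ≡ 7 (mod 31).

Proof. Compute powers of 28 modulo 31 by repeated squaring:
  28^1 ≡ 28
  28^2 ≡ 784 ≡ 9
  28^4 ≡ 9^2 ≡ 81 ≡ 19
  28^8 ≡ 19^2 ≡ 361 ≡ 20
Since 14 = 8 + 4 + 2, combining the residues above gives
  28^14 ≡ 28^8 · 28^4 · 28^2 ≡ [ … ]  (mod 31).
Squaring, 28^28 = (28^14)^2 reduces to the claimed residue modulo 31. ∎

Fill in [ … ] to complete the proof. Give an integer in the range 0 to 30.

10

28^8 · 28^4 · 28^2 ≡ 20 · 19 · 9 = 3420.
3420 mod 31 = 10, so 28^14 ≡ 10 (mod 31).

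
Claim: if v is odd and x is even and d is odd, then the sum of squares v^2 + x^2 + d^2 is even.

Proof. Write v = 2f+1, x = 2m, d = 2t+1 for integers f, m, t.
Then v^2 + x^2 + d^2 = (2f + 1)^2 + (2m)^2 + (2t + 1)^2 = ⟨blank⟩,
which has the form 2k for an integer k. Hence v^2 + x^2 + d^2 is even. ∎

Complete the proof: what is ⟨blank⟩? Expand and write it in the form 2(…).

2(2f^2 + 2f + 2m^2 + 2t^2 + 2t + 1)

Expanding: (2f + 1)^2 + (2m)^2 + (2t + 1)^2 = 4f^2 + 4f + 4m^2 + 4t^2 + 4t + 2.
Every term is even; pulling out the factor of 2 gives 2(2f^2 + 2f + 2m^2 + 2t^2 + 2t + 1).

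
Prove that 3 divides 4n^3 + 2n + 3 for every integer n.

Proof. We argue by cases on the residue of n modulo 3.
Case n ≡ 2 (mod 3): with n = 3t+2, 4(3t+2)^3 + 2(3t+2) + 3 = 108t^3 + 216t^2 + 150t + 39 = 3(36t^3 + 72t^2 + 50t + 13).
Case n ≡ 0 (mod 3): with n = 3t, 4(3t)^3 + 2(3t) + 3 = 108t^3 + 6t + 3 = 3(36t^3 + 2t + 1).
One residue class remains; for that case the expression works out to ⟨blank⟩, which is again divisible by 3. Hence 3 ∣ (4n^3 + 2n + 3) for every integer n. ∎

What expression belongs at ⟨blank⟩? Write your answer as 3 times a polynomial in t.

Only n ≡ 1 (mod 3) is unaccounted for. Put n = 3t+1:
4(3t+1)^3 + 2(3t+1) + 3 expands to 108t^3 + 108t^2 + 42t + 9,
and factoring out 3 leaves 3(36t^3 + 36t^2 + 14t + 3).

3(36t^3 + 36t^2 + 14t + 3)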